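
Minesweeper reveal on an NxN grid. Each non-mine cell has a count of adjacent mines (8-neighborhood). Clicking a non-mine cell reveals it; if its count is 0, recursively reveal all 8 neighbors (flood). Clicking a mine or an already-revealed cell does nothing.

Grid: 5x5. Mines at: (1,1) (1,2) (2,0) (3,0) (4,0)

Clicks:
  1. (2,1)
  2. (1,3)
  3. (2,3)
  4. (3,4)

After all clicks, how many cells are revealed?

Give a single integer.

Answer: 16

Derivation:
Click 1 (2,1) count=4: revealed 1 new [(2,1)] -> total=1
Click 2 (1,3) count=1: revealed 1 new [(1,3)] -> total=2
Click 3 (2,3) count=1: revealed 1 new [(2,3)] -> total=3
Click 4 (3,4) count=0: revealed 13 new [(0,3) (0,4) (1,4) (2,2) (2,4) (3,1) (3,2) (3,3) (3,4) (4,1) (4,2) (4,3) (4,4)] -> total=16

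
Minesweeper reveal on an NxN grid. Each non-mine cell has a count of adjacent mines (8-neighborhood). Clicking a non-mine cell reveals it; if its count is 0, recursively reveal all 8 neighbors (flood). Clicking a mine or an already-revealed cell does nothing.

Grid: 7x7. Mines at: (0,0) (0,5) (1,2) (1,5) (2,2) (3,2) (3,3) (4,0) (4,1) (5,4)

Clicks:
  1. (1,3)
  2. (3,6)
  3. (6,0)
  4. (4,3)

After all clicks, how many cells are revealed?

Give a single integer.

Click 1 (1,3) count=2: revealed 1 new [(1,3)] -> total=1
Click 2 (3,6) count=0: revealed 13 new [(2,4) (2,5) (2,6) (3,4) (3,5) (3,6) (4,4) (4,5) (4,6) (5,5) (5,6) (6,5) (6,6)] -> total=14
Click 3 (6,0) count=0: revealed 8 new [(5,0) (5,1) (5,2) (5,3) (6,0) (6,1) (6,2) (6,3)] -> total=22
Click 4 (4,3) count=3: revealed 1 new [(4,3)] -> total=23

Answer: 23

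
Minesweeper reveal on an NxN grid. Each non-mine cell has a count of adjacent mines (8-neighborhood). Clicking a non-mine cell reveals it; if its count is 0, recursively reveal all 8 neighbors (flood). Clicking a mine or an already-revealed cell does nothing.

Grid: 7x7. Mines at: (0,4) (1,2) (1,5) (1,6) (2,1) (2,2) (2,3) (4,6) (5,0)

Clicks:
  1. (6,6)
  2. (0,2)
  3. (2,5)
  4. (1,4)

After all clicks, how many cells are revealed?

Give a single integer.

Click 1 (6,6) count=0: revealed 22 new [(3,1) (3,2) (3,3) (3,4) (3,5) (4,1) (4,2) (4,3) (4,4) (4,5) (5,1) (5,2) (5,3) (5,4) (5,5) (5,6) (6,1) (6,2) (6,3) (6,4) (6,5) (6,6)] -> total=22
Click 2 (0,2) count=1: revealed 1 new [(0,2)] -> total=23
Click 3 (2,5) count=2: revealed 1 new [(2,5)] -> total=24
Click 4 (1,4) count=3: revealed 1 new [(1,4)] -> total=25

Answer: 25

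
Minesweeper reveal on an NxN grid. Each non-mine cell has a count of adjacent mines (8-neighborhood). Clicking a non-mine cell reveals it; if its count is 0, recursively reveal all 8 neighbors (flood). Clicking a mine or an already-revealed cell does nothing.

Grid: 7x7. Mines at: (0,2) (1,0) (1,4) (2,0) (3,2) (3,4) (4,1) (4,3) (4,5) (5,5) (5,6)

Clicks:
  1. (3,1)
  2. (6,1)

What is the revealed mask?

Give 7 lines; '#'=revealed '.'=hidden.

Answer: .......
.......
.......
.#.....
.......
#####..
#####..

Derivation:
Click 1 (3,1) count=3: revealed 1 new [(3,1)] -> total=1
Click 2 (6,1) count=0: revealed 10 new [(5,0) (5,1) (5,2) (5,3) (5,4) (6,0) (6,1) (6,2) (6,3) (6,4)] -> total=11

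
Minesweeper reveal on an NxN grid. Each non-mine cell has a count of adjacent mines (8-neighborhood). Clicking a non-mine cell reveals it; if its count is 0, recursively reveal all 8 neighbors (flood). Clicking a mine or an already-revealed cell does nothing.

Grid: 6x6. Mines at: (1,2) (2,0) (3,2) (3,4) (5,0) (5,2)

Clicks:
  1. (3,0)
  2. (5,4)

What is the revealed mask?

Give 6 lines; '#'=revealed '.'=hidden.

Answer: ......
......
......
#.....
...###
...###

Derivation:
Click 1 (3,0) count=1: revealed 1 new [(3,0)] -> total=1
Click 2 (5,4) count=0: revealed 6 new [(4,3) (4,4) (4,5) (5,3) (5,4) (5,5)] -> total=7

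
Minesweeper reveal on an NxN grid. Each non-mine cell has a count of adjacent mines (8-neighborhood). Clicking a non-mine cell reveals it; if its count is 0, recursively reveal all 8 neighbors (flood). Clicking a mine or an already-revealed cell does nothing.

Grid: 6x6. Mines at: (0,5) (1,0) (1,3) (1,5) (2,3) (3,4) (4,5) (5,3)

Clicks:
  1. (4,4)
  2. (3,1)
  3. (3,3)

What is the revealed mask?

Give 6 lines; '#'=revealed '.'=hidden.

Click 1 (4,4) count=3: revealed 1 new [(4,4)] -> total=1
Click 2 (3,1) count=0: revealed 12 new [(2,0) (2,1) (2,2) (3,0) (3,1) (3,2) (4,0) (4,1) (4,2) (5,0) (5,1) (5,2)] -> total=13
Click 3 (3,3) count=2: revealed 1 new [(3,3)] -> total=14

Answer: ......
......
###...
####..
###.#.
###...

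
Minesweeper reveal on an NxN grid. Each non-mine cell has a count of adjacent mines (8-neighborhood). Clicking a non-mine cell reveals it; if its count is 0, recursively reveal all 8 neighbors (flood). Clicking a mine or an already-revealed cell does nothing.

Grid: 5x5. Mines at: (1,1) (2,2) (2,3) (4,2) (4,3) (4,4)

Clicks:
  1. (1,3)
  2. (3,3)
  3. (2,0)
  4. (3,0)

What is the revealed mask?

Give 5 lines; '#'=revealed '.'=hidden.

Answer: .....
...#.
##...
##.#.
##...

Derivation:
Click 1 (1,3) count=2: revealed 1 new [(1,3)] -> total=1
Click 2 (3,3) count=5: revealed 1 new [(3,3)] -> total=2
Click 3 (2,0) count=1: revealed 1 new [(2,0)] -> total=3
Click 4 (3,0) count=0: revealed 5 new [(2,1) (3,0) (3,1) (4,0) (4,1)] -> total=8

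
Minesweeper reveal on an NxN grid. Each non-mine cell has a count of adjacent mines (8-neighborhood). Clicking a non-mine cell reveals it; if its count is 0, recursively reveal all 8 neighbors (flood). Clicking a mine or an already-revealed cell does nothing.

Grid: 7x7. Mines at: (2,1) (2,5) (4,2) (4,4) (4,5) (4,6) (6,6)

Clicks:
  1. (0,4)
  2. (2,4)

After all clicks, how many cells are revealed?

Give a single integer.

Click 1 (0,4) count=0: revealed 20 new [(0,0) (0,1) (0,2) (0,3) (0,4) (0,5) (0,6) (1,0) (1,1) (1,2) (1,3) (1,4) (1,5) (1,6) (2,2) (2,3) (2,4) (3,2) (3,3) (3,4)] -> total=20
Click 2 (2,4) count=1: revealed 0 new [(none)] -> total=20

Answer: 20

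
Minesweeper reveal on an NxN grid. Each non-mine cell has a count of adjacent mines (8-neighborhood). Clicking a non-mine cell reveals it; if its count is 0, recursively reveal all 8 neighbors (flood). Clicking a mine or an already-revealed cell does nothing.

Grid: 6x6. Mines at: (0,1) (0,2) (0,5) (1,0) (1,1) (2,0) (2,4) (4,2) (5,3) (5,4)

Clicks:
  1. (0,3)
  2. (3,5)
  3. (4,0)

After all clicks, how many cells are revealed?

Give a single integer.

Click 1 (0,3) count=1: revealed 1 new [(0,3)] -> total=1
Click 2 (3,5) count=1: revealed 1 new [(3,5)] -> total=2
Click 3 (4,0) count=0: revealed 6 new [(3,0) (3,1) (4,0) (4,1) (5,0) (5,1)] -> total=8

Answer: 8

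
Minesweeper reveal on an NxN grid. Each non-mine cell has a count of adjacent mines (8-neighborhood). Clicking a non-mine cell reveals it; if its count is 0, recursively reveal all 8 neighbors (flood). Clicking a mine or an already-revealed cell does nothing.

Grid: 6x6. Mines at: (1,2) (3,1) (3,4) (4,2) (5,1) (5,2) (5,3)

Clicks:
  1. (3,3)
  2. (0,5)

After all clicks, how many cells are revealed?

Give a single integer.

Answer: 10

Derivation:
Click 1 (3,3) count=2: revealed 1 new [(3,3)] -> total=1
Click 2 (0,5) count=0: revealed 9 new [(0,3) (0,4) (0,5) (1,3) (1,4) (1,5) (2,3) (2,4) (2,5)] -> total=10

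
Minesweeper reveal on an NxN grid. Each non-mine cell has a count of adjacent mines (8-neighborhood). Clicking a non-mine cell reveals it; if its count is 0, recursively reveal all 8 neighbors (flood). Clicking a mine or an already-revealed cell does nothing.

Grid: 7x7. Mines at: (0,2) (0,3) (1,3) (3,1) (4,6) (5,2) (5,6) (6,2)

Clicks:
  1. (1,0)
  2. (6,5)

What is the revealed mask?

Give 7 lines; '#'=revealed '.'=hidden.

Answer: ##.....
##.....
##.....
.......
.......
.......
.....#.

Derivation:
Click 1 (1,0) count=0: revealed 6 new [(0,0) (0,1) (1,0) (1,1) (2,0) (2,1)] -> total=6
Click 2 (6,5) count=1: revealed 1 new [(6,5)] -> total=7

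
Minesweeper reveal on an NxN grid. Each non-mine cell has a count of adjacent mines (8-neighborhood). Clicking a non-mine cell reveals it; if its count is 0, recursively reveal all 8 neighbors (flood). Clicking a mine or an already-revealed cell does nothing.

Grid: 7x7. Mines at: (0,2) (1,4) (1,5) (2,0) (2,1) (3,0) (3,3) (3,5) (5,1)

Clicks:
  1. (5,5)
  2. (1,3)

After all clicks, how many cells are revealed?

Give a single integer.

Answer: 16

Derivation:
Click 1 (5,5) count=0: revealed 15 new [(4,2) (4,3) (4,4) (4,5) (4,6) (5,2) (5,3) (5,4) (5,5) (5,6) (6,2) (6,3) (6,4) (6,5) (6,6)] -> total=15
Click 2 (1,3) count=2: revealed 1 new [(1,3)] -> total=16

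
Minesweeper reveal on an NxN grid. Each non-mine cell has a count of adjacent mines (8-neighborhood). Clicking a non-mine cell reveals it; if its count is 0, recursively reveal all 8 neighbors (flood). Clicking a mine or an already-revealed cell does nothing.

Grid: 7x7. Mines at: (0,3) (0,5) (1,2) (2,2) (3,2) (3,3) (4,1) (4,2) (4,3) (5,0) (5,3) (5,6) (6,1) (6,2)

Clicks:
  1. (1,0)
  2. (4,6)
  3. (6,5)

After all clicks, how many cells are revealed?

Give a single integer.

Click 1 (1,0) count=0: revealed 8 new [(0,0) (0,1) (1,0) (1,1) (2,0) (2,1) (3,0) (3,1)] -> total=8
Click 2 (4,6) count=1: revealed 1 new [(4,6)] -> total=9
Click 3 (6,5) count=1: revealed 1 new [(6,5)] -> total=10

Answer: 10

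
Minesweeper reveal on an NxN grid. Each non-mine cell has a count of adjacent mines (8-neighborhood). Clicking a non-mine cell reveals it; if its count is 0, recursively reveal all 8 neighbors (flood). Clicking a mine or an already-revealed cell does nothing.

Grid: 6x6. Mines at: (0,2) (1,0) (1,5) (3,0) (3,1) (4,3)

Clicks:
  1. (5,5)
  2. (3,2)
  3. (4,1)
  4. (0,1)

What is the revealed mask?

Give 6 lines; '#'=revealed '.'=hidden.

Answer: .#....
......
....##
..#.##
.#..##
....##

Derivation:
Click 1 (5,5) count=0: revealed 8 new [(2,4) (2,5) (3,4) (3,5) (4,4) (4,5) (5,4) (5,5)] -> total=8
Click 2 (3,2) count=2: revealed 1 new [(3,2)] -> total=9
Click 3 (4,1) count=2: revealed 1 new [(4,1)] -> total=10
Click 4 (0,1) count=2: revealed 1 new [(0,1)] -> total=11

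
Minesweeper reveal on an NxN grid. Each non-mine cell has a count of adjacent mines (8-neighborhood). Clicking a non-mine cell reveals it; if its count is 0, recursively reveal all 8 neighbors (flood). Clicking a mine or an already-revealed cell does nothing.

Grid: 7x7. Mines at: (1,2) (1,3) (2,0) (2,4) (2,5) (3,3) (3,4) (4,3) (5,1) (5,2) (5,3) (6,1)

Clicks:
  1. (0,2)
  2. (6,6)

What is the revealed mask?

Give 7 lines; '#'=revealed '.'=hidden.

Answer: ..#....
.......
.......
.....##
....###
....###
....###

Derivation:
Click 1 (0,2) count=2: revealed 1 new [(0,2)] -> total=1
Click 2 (6,6) count=0: revealed 11 new [(3,5) (3,6) (4,4) (4,5) (4,6) (5,4) (5,5) (5,6) (6,4) (6,5) (6,6)] -> total=12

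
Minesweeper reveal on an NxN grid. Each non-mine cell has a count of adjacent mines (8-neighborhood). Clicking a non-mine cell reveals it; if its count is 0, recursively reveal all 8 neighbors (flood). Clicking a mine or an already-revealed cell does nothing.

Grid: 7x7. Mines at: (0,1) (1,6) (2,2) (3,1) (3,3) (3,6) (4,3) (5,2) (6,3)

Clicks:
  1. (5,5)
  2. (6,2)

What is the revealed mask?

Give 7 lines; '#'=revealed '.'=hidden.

Click 1 (5,5) count=0: revealed 9 new [(4,4) (4,5) (4,6) (5,4) (5,5) (5,6) (6,4) (6,5) (6,6)] -> total=9
Click 2 (6,2) count=2: revealed 1 new [(6,2)] -> total=10

Answer: .......
.......
.......
.......
....###
....###
..#.###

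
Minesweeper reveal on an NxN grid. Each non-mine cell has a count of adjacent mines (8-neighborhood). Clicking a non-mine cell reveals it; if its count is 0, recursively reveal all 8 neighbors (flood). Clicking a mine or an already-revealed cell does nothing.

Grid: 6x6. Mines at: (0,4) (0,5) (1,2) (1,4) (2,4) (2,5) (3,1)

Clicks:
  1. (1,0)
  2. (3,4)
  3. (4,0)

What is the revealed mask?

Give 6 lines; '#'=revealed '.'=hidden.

Answer: ##....
##....
##....
....#.
#.....
......

Derivation:
Click 1 (1,0) count=0: revealed 6 new [(0,0) (0,1) (1,0) (1,1) (2,0) (2,1)] -> total=6
Click 2 (3,4) count=2: revealed 1 new [(3,4)] -> total=7
Click 3 (4,0) count=1: revealed 1 new [(4,0)] -> total=8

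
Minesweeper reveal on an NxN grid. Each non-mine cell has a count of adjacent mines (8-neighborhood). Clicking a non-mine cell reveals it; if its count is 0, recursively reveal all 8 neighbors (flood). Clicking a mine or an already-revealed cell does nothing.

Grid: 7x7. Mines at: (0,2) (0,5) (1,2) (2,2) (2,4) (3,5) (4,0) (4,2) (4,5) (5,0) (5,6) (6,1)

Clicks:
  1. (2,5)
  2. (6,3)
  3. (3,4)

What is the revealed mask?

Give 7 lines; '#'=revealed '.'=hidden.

Click 1 (2,5) count=2: revealed 1 new [(2,5)] -> total=1
Click 2 (6,3) count=0: revealed 8 new [(5,2) (5,3) (5,4) (5,5) (6,2) (6,3) (6,4) (6,5)] -> total=9
Click 3 (3,4) count=3: revealed 1 new [(3,4)] -> total=10

Answer: .......
.......
.....#.
....#..
.......
..####.
..####.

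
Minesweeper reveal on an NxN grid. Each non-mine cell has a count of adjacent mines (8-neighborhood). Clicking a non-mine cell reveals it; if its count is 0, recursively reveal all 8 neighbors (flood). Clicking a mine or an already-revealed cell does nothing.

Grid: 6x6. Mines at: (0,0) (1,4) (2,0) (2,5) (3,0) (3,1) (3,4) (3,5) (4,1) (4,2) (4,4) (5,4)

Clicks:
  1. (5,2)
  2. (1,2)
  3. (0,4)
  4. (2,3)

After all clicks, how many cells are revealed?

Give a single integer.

Answer: 11

Derivation:
Click 1 (5,2) count=2: revealed 1 new [(5,2)] -> total=1
Click 2 (1,2) count=0: revealed 9 new [(0,1) (0,2) (0,3) (1,1) (1,2) (1,3) (2,1) (2,2) (2,3)] -> total=10
Click 3 (0,4) count=1: revealed 1 new [(0,4)] -> total=11
Click 4 (2,3) count=2: revealed 0 new [(none)] -> total=11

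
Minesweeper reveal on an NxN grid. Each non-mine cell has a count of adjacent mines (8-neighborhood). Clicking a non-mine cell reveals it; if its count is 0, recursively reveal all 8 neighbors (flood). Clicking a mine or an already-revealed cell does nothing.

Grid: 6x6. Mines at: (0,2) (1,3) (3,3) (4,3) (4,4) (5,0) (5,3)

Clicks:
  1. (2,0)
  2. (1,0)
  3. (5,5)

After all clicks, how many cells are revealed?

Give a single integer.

Answer: 15

Derivation:
Click 1 (2,0) count=0: revealed 14 new [(0,0) (0,1) (1,0) (1,1) (1,2) (2,0) (2,1) (2,2) (3,0) (3,1) (3,2) (4,0) (4,1) (4,2)] -> total=14
Click 2 (1,0) count=0: revealed 0 new [(none)] -> total=14
Click 3 (5,5) count=1: revealed 1 new [(5,5)] -> total=15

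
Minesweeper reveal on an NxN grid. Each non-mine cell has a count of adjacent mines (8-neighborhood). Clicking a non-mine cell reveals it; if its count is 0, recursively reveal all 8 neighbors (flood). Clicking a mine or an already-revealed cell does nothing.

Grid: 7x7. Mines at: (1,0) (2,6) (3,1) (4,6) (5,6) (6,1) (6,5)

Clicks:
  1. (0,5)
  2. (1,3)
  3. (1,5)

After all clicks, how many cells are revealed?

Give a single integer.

Click 1 (0,5) count=0: revealed 32 new [(0,1) (0,2) (0,3) (0,4) (0,5) (0,6) (1,1) (1,2) (1,3) (1,4) (1,5) (1,6) (2,1) (2,2) (2,3) (2,4) (2,5) (3,2) (3,3) (3,4) (3,5) (4,2) (4,3) (4,4) (4,5) (5,2) (5,3) (5,4) (5,5) (6,2) (6,3) (6,4)] -> total=32
Click 2 (1,3) count=0: revealed 0 new [(none)] -> total=32
Click 3 (1,5) count=1: revealed 0 new [(none)] -> total=32

Answer: 32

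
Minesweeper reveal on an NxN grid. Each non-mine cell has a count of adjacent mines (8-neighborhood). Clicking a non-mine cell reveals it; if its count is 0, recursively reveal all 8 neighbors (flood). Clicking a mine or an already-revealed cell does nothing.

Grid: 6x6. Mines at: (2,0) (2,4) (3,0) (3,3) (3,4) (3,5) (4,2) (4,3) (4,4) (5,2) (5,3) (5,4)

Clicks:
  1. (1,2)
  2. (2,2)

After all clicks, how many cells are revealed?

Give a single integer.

Click 1 (1,2) count=0: revealed 15 new [(0,0) (0,1) (0,2) (0,3) (0,4) (0,5) (1,0) (1,1) (1,2) (1,3) (1,4) (1,5) (2,1) (2,2) (2,3)] -> total=15
Click 2 (2,2) count=1: revealed 0 new [(none)] -> total=15

Answer: 15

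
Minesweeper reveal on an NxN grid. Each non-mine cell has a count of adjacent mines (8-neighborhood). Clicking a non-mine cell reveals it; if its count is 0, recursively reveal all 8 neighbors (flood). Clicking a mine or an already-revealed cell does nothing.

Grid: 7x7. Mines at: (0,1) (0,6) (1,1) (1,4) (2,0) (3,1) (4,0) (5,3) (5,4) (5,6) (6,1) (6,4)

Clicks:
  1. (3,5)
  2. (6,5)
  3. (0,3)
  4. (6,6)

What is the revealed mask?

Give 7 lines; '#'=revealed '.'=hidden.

Click 1 (3,5) count=0: revealed 17 new [(1,5) (1,6) (2,2) (2,3) (2,4) (2,5) (2,6) (3,2) (3,3) (3,4) (3,5) (3,6) (4,2) (4,3) (4,4) (4,5) (4,6)] -> total=17
Click 2 (6,5) count=3: revealed 1 new [(6,5)] -> total=18
Click 3 (0,3) count=1: revealed 1 new [(0,3)] -> total=19
Click 4 (6,6) count=1: revealed 1 new [(6,6)] -> total=20

Answer: ...#...
.....##
..#####
..#####
..#####
.......
.....##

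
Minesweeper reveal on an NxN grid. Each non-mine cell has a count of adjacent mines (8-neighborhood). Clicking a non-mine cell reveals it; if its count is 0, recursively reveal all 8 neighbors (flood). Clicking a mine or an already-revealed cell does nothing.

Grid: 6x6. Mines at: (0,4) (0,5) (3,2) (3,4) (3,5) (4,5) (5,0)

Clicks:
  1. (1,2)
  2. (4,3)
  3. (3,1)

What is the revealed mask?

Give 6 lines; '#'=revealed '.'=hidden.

Click 1 (1,2) count=0: revealed 16 new [(0,0) (0,1) (0,2) (0,3) (1,0) (1,1) (1,2) (1,3) (2,0) (2,1) (2,2) (2,3) (3,0) (3,1) (4,0) (4,1)] -> total=16
Click 2 (4,3) count=2: revealed 1 new [(4,3)] -> total=17
Click 3 (3,1) count=1: revealed 0 new [(none)] -> total=17

Answer: ####..
####..
####..
##....
##.#..
......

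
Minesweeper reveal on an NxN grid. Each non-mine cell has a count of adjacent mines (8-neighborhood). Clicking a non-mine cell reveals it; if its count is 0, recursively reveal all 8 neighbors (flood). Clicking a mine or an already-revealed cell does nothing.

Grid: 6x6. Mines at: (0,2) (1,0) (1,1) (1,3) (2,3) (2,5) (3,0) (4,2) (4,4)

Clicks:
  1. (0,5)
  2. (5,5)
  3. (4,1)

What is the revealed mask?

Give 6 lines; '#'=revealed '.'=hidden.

Answer: ....##
....##
......
......
.#....
.....#

Derivation:
Click 1 (0,5) count=0: revealed 4 new [(0,4) (0,5) (1,4) (1,5)] -> total=4
Click 2 (5,5) count=1: revealed 1 new [(5,5)] -> total=5
Click 3 (4,1) count=2: revealed 1 new [(4,1)] -> total=6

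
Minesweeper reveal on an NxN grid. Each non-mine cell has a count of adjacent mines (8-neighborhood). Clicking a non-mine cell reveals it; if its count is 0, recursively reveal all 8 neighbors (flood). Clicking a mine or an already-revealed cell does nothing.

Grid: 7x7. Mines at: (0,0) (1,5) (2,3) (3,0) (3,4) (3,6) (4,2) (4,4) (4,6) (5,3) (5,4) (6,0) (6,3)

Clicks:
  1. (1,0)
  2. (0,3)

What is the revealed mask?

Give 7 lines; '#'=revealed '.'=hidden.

Answer: .####..
#####..
.......
.......
.......
.......
.......

Derivation:
Click 1 (1,0) count=1: revealed 1 new [(1,0)] -> total=1
Click 2 (0,3) count=0: revealed 8 new [(0,1) (0,2) (0,3) (0,4) (1,1) (1,2) (1,3) (1,4)] -> total=9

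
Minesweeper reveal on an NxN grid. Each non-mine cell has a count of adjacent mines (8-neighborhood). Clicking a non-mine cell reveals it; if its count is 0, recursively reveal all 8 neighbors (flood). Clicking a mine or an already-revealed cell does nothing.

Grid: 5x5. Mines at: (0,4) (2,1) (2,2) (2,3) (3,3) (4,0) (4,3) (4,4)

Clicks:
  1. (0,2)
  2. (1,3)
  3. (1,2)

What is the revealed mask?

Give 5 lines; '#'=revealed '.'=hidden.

Answer: ####.
####.
.....
.....
.....

Derivation:
Click 1 (0,2) count=0: revealed 8 new [(0,0) (0,1) (0,2) (0,3) (1,0) (1,1) (1,2) (1,3)] -> total=8
Click 2 (1,3) count=3: revealed 0 new [(none)] -> total=8
Click 3 (1,2) count=3: revealed 0 new [(none)] -> total=8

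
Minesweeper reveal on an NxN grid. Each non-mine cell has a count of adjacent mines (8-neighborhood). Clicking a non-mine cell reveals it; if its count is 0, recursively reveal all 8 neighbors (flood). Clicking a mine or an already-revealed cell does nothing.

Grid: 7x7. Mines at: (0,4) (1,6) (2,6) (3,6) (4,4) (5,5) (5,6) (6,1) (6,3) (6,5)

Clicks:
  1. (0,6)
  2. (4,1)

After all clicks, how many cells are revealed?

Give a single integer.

Click 1 (0,6) count=1: revealed 1 new [(0,6)] -> total=1
Click 2 (4,1) count=0: revealed 30 new [(0,0) (0,1) (0,2) (0,3) (1,0) (1,1) (1,2) (1,3) (1,4) (1,5) (2,0) (2,1) (2,2) (2,3) (2,4) (2,5) (3,0) (3,1) (3,2) (3,3) (3,4) (3,5) (4,0) (4,1) (4,2) (4,3) (5,0) (5,1) (5,2) (5,3)] -> total=31

Answer: 31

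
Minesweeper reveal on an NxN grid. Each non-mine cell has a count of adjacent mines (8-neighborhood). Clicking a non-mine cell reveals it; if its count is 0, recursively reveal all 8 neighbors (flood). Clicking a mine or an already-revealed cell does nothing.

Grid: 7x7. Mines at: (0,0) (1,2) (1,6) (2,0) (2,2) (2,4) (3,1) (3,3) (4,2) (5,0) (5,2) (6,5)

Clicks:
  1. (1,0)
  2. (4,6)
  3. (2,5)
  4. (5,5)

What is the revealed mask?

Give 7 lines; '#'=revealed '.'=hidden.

Answer: .......
#......
.....##
....###
....###
....###
.......

Derivation:
Click 1 (1,0) count=2: revealed 1 new [(1,0)] -> total=1
Click 2 (4,6) count=0: revealed 11 new [(2,5) (2,6) (3,4) (3,5) (3,6) (4,4) (4,5) (4,6) (5,4) (5,5) (5,6)] -> total=12
Click 3 (2,5) count=2: revealed 0 new [(none)] -> total=12
Click 4 (5,5) count=1: revealed 0 new [(none)] -> total=12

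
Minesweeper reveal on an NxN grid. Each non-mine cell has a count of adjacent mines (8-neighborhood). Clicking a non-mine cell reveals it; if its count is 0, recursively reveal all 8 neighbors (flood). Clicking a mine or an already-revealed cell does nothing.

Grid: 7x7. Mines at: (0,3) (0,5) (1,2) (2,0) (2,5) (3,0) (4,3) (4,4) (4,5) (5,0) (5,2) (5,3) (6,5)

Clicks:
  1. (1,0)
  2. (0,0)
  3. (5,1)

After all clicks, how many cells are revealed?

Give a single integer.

Click 1 (1,0) count=1: revealed 1 new [(1,0)] -> total=1
Click 2 (0,0) count=0: revealed 3 new [(0,0) (0,1) (1,1)] -> total=4
Click 3 (5,1) count=2: revealed 1 new [(5,1)] -> total=5

Answer: 5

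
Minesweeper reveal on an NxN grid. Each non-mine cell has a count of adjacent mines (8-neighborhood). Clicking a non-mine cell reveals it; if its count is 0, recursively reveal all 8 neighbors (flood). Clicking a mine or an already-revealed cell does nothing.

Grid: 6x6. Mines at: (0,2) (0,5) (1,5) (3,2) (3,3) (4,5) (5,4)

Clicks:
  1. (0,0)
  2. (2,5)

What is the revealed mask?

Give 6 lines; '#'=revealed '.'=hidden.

Answer: ##....
##....
##...#
##....
####..
####..

Derivation:
Click 1 (0,0) count=0: revealed 16 new [(0,0) (0,1) (1,0) (1,1) (2,0) (2,1) (3,0) (3,1) (4,0) (4,1) (4,2) (4,3) (5,0) (5,1) (5,2) (5,3)] -> total=16
Click 2 (2,5) count=1: revealed 1 new [(2,5)] -> total=17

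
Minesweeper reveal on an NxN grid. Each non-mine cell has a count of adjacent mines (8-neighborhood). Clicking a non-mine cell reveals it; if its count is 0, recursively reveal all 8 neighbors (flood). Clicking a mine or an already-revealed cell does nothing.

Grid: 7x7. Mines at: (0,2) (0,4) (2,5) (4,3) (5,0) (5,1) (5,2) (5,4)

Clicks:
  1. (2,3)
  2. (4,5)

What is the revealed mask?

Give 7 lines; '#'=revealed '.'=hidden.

Click 1 (2,3) count=0: revealed 20 new [(0,0) (0,1) (1,0) (1,1) (1,2) (1,3) (1,4) (2,0) (2,1) (2,2) (2,3) (2,4) (3,0) (3,1) (3,2) (3,3) (3,4) (4,0) (4,1) (4,2)] -> total=20
Click 2 (4,5) count=1: revealed 1 new [(4,5)] -> total=21

Answer: ##.....
#####..
#####..
#####..
###..#.
.......
.......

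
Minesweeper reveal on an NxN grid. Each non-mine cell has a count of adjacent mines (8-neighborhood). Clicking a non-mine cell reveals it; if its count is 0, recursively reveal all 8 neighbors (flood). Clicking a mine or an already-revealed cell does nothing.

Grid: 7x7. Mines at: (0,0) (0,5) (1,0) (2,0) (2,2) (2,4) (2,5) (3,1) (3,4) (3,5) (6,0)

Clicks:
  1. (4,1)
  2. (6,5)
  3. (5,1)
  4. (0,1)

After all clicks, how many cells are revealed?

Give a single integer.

Click 1 (4,1) count=1: revealed 1 new [(4,1)] -> total=1
Click 2 (6,5) count=0: revealed 17 new [(4,2) (4,3) (4,4) (4,5) (4,6) (5,1) (5,2) (5,3) (5,4) (5,5) (5,6) (6,1) (6,2) (6,3) (6,4) (6,5) (6,6)] -> total=18
Click 3 (5,1) count=1: revealed 0 new [(none)] -> total=18
Click 4 (0,1) count=2: revealed 1 new [(0,1)] -> total=19

Answer: 19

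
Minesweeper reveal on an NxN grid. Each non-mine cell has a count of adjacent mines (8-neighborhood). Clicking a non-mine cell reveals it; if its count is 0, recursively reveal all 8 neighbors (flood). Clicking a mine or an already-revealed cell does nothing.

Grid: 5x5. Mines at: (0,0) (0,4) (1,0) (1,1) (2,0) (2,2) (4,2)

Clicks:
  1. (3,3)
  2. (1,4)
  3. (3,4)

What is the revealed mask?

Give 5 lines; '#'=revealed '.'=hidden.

Answer: .....
...##
...##
...##
...##

Derivation:
Click 1 (3,3) count=2: revealed 1 new [(3,3)] -> total=1
Click 2 (1,4) count=1: revealed 1 new [(1,4)] -> total=2
Click 3 (3,4) count=0: revealed 6 new [(1,3) (2,3) (2,4) (3,4) (4,3) (4,4)] -> total=8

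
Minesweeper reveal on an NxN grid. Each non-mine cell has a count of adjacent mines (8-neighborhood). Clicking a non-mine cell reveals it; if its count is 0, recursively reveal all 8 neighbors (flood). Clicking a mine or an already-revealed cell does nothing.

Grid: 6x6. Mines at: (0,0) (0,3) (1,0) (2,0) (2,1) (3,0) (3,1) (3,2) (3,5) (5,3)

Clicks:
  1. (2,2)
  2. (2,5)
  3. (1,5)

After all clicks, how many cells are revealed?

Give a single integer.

Click 1 (2,2) count=3: revealed 1 new [(2,2)] -> total=1
Click 2 (2,5) count=1: revealed 1 new [(2,5)] -> total=2
Click 3 (1,5) count=0: revealed 5 new [(0,4) (0,5) (1,4) (1,5) (2,4)] -> total=7

Answer: 7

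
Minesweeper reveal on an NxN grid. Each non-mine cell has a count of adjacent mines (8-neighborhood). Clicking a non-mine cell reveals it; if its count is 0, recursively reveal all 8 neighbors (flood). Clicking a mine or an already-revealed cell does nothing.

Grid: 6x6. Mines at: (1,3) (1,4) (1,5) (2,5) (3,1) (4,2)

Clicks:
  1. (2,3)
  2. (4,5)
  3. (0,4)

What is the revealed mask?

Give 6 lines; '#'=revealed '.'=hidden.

Click 1 (2,3) count=2: revealed 1 new [(2,3)] -> total=1
Click 2 (4,5) count=0: revealed 9 new [(3,3) (3,4) (3,5) (4,3) (4,4) (4,5) (5,3) (5,4) (5,5)] -> total=10
Click 3 (0,4) count=3: revealed 1 new [(0,4)] -> total=11

Answer: ....#.
......
...#..
...###
...###
...###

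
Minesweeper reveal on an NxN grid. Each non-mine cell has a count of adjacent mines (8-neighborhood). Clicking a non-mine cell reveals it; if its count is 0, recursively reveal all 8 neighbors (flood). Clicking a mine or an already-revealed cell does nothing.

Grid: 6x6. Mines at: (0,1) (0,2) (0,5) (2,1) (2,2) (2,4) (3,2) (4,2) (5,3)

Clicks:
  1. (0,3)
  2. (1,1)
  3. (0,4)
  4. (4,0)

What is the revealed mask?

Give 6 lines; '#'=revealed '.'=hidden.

Answer: ...##.
.#....
......
##....
##....
##....

Derivation:
Click 1 (0,3) count=1: revealed 1 new [(0,3)] -> total=1
Click 2 (1,1) count=4: revealed 1 new [(1,1)] -> total=2
Click 3 (0,4) count=1: revealed 1 new [(0,4)] -> total=3
Click 4 (4,0) count=0: revealed 6 new [(3,0) (3,1) (4,0) (4,1) (5,0) (5,1)] -> total=9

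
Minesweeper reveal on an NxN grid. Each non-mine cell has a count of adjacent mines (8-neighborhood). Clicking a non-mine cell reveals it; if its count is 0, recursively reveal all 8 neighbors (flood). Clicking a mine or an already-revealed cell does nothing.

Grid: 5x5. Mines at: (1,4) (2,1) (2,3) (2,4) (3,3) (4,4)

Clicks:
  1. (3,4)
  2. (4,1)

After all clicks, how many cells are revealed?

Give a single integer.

Click 1 (3,4) count=4: revealed 1 new [(3,4)] -> total=1
Click 2 (4,1) count=0: revealed 6 new [(3,0) (3,1) (3,2) (4,0) (4,1) (4,2)] -> total=7

Answer: 7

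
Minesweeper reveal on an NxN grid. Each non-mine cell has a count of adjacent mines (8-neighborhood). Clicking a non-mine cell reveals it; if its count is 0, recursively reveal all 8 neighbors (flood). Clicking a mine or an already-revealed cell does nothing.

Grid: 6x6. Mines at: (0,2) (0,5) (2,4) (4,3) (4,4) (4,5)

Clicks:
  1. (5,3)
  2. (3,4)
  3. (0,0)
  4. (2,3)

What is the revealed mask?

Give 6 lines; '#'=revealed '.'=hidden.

Click 1 (5,3) count=2: revealed 1 new [(5,3)] -> total=1
Click 2 (3,4) count=4: revealed 1 new [(3,4)] -> total=2
Click 3 (0,0) count=0: revealed 20 new [(0,0) (0,1) (1,0) (1,1) (1,2) (1,3) (2,0) (2,1) (2,2) (2,3) (3,0) (3,1) (3,2) (3,3) (4,0) (4,1) (4,2) (5,0) (5,1) (5,2)] -> total=22
Click 4 (2,3) count=1: revealed 0 new [(none)] -> total=22

Answer: ##....
####..
####..
#####.
###...
####..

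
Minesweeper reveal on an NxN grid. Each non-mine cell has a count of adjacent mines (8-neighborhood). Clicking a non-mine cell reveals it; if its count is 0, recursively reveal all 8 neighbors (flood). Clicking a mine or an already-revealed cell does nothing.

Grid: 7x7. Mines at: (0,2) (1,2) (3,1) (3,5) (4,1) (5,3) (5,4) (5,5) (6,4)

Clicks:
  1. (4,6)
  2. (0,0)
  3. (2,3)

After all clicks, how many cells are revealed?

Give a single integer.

Answer: 8

Derivation:
Click 1 (4,6) count=2: revealed 1 new [(4,6)] -> total=1
Click 2 (0,0) count=0: revealed 6 new [(0,0) (0,1) (1,0) (1,1) (2,0) (2,1)] -> total=7
Click 3 (2,3) count=1: revealed 1 new [(2,3)] -> total=8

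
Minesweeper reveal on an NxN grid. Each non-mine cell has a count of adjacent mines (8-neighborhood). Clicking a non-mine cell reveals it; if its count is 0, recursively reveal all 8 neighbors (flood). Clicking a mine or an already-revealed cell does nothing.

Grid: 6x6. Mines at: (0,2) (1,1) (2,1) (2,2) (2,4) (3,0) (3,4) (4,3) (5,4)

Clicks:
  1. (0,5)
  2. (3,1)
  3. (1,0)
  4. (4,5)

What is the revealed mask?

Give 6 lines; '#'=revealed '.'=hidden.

Answer: ...###
#..###
......
.#....
.....#
......

Derivation:
Click 1 (0,5) count=0: revealed 6 new [(0,3) (0,4) (0,5) (1,3) (1,4) (1,5)] -> total=6
Click 2 (3,1) count=3: revealed 1 new [(3,1)] -> total=7
Click 3 (1,0) count=2: revealed 1 new [(1,0)] -> total=8
Click 4 (4,5) count=2: revealed 1 new [(4,5)] -> total=9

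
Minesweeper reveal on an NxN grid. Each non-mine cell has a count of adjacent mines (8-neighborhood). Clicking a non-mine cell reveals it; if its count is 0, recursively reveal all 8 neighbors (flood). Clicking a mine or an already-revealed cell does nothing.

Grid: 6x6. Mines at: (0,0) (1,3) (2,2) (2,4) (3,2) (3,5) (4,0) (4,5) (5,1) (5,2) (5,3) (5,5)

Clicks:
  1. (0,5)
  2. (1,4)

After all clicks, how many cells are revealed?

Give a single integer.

Answer: 4

Derivation:
Click 1 (0,5) count=0: revealed 4 new [(0,4) (0,5) (1,4) (1,5)] -> total=4
Click 2 (1,4) count=2: revealed 0 new [(none)] -> total=4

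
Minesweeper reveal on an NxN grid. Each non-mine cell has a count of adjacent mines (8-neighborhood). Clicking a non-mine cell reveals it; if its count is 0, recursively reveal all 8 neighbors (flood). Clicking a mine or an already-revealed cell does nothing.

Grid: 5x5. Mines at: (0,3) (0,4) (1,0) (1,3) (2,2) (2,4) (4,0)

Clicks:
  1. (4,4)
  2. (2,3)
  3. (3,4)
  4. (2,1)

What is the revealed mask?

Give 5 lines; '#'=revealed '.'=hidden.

Answer: .....
.....
.#.#.
.####
.####

Derivation:
Click 1 (4,4) count=0: revealed 8 new [(3,1) (3,2) (3,3) (3,4) (4,1) (4,2) (4,3) (4,4)] -> total=8
Click 2 (2,3) count=3: revealed 1 new [(2,3)] -> total=9
Click 3 (3,4) count=1: revealed 0 new [(none)] -> total=9
Click 4 (2,1) count=2: revealed 1 new [(2,1)] -> total=10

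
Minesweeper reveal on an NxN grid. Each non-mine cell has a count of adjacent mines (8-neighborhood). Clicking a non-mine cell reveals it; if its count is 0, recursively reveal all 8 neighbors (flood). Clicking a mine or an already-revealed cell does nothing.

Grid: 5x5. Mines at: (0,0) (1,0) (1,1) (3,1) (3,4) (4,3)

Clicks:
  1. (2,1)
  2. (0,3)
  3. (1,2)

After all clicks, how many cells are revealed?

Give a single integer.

Answer: 10

Derivation:
Click 1 (2,1) count=3: revealed 1 new [(2,1)] -> total=1
Click 2 (0,3) count=0: revealed 9 new [(0,2) (0,3) (0,4) (1,2) (1,3) (1,4) (2,2) (2,3) (2,4)] -> total=10
Click 3 (1,2) count=1: revealed 0 new [(none)] -> total=10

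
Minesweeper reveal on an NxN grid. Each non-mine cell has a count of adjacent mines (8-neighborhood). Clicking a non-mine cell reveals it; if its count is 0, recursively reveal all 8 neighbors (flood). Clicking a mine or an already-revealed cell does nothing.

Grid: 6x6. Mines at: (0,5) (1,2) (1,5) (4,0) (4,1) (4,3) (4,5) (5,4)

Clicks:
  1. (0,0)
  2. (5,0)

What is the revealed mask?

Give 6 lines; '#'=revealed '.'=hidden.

Click 1 (0,0) count=0: revealed 8 new [(0,0) (0,1) (1,0) (1,1) (2,0) (2,1) (3,0) (3,1)] -> total=8
Click 2 (5,0) count=2: revealed 1 new [(5,0)] -> total=9

Answer: ##....
##....
##....
##....
......
#.....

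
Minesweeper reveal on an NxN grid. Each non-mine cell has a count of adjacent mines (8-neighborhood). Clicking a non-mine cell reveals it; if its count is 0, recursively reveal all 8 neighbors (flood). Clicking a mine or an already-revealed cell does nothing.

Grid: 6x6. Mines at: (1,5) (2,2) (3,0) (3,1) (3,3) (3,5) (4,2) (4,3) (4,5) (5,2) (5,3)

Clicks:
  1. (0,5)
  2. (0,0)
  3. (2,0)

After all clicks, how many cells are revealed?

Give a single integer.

Click 1 (0,5) count=1: revealed 1 new [(0,5)] -> total=1
Click 2 (0,0) count=0: revealed 12 new [(0,0) (0,1) (0,2) (0,3) (0,4) (1,0) (1,1) (1,2) (1,3) (1,4) (2,0) (2,1)] -> total=13
Click 3 (2,0) count=2: revealed 0 new [(none)] -> total=13

Answer: 13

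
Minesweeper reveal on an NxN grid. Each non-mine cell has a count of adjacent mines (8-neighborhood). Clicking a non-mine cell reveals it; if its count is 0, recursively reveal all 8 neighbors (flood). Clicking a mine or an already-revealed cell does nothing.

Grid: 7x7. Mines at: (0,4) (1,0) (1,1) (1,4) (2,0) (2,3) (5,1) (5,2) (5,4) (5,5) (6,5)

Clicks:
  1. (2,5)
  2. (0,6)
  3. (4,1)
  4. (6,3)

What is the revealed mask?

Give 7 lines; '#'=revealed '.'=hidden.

Click 1 (2,5) count=1: revealed 1 new [(2,5)] -> total=1
Click 2 (0,6) count=0: revealed 12 new [(0,5) (0,6) (1,5) (1,6) (2,4) (2,6) (3,4) (3,5) (3,6) (4,4) (4,5) (4,6)] -> total=13
Click 3 (4,1) count=2: revealed 1 new [(4,1)] -> total=14
Click 4 (6,3) count=2: revealed 1 new [(6,3)] -> total=15

Answer: .....##
.....##
....###
....###
.#..###
.......
...#...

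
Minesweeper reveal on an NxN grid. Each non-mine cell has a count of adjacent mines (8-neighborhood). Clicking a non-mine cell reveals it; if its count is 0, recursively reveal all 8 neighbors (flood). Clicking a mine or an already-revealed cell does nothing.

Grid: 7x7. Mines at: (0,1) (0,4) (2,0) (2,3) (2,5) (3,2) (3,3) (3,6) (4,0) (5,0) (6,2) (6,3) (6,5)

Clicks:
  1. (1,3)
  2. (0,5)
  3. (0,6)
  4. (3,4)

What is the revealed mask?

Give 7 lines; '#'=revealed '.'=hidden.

Click 1 (1,3) count=2: revealed 1 new [(1,3)] -> total=1
Click 2 (0,5) count=1: revealed 1 new [(0,5)] -> total=2
Click 3 (0,6) count=0: revealed 3 new [(0,6) (1,5) (1,6)] -> total=5
Click 4 (3,4) count=3: revealed 1 new [(3,4)] -> total=6

Answer: .....##
...#.##
.......
....#..
.......
.......
.......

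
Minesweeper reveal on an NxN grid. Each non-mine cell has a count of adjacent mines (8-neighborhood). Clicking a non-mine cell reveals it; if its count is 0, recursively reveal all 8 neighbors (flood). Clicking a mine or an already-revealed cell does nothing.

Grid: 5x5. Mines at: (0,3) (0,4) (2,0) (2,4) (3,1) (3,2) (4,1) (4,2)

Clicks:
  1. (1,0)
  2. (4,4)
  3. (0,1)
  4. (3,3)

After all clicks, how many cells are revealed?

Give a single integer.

Answer: 10

Derivation:
Click 1 (1,0) count=1: revealed 1 new [(1,0)] -> total=1
Click 2 (4,4) count=0: revealed 4 new [(3,3) (3,4) (4,3) (4,4)] -> total=5
Click 3 (0,1) count=0: revealed 5 new [(0,0) (0,1) (0,2) (1,1) (1,2)] -> total=10
Click 4 (3,3) count=3: revealed 0 new [(none)] -> total=10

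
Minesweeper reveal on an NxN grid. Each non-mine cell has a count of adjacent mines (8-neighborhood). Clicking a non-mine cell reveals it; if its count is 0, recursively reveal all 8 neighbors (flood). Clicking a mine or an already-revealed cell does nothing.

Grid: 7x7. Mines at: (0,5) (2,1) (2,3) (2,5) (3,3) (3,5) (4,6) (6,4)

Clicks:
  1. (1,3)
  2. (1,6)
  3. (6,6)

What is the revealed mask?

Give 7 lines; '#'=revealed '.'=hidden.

Answer: .......
...#..#
.......
.......
.......
.....##
.....##

Derivation:
Click 1 (1,3) count=1: revealed 1 new [(1,3)] -> total=1
Click 2 (1,6) count=2: revealed 1 new [(1,6)] -> total=2
Click 3 (6,6) count=0: revealed 4 new [(5,5) (5,6) (6,5) (6,6)] -> total=6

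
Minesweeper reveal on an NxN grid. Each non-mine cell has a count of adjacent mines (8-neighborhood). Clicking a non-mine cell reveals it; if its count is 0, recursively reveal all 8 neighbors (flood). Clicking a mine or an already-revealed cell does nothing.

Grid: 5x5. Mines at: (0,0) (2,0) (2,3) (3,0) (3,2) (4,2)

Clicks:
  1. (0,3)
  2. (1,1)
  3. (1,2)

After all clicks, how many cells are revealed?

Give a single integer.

Answer: 8

Derivation:
Click 1 (0,3) count=0: revealed 8 new [(0,1) (0,2) (0,3) (0,4) (1,1) (1,2) (1,3) (1,4)] -> total=8
Click 2 (1,1) count=2: revealed 0 new [(none)] -> total=8
Click 3 (1,2) count=1: revealed 0 new [(none)] -> total=8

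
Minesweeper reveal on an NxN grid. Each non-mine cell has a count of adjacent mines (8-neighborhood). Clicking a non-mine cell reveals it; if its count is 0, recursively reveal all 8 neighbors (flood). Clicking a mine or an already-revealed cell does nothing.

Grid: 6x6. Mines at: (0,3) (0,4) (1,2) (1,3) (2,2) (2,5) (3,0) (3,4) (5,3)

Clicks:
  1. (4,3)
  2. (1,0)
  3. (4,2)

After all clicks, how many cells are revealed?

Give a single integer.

Click 1 (4,3) count=2: revealed 1 new [(4,3)] -> total=1
Click 2 (1,0) count=0: revealed 6 new [(0,0) (0,1) (1,0) (1,1) (2,0) (2,1)] -> total=7
Click 3 (4,2) count=1: revealed 1 new [(4,2)] -> total=8

Answer: 8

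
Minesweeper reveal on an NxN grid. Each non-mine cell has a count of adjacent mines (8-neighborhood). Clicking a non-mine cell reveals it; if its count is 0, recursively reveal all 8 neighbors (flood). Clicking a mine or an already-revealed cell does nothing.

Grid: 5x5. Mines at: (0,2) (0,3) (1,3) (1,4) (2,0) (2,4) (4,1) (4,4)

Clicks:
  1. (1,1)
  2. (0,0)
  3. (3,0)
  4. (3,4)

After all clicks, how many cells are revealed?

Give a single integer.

Answer: 6

Derivation:
Click 1 (1,1) count=2: revealed 1 new [(1,1)] -> total=1
Click 2 (0,0) count=0: revealed 3 new [(0,0) (0,1) (1,0)] -> total=4
Click 3 (3,0) count=2: revealed 1 new [(3,0)] -> total=5
Click 4 (3,4) count=2: revealed 1 new [(3,4)] -> total=6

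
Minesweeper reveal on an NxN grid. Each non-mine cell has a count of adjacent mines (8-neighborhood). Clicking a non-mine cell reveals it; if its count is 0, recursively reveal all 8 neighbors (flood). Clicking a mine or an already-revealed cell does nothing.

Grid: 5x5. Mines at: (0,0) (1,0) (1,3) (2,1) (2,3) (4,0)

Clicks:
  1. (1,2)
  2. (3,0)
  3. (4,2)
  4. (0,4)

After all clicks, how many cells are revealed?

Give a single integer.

Click 1 (1,2) count=3: revealed 1 new [(1,2)] -> total=1
Click 2 (3,0) count=2: revealed 1 new [(3,0)] -> total=2
Click 3 (4,2) count=0: revealed 8 new [(3,1) (3,2) (3,3) (3,4) (4,1) (4,2) (4,3) (4,4)] -> total=10
Click 4 (0,4) count=1: revealed 1 new [(0,4)] -> total=11

Answer: 11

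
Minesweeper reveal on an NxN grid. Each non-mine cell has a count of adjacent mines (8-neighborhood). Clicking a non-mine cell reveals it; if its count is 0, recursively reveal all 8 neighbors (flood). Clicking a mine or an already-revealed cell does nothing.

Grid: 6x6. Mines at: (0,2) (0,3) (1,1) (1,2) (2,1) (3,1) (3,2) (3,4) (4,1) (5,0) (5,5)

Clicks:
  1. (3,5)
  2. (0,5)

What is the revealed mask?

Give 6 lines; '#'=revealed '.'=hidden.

Answer: ....##
....##
....##
.....#
......
......

Derivation:
Click 1 (3,5) count=1: revealed 1 new [(3,5)] -> total=1
Click 2 (0,5) count=0: revealed 6 new [(0,4) (0,5) (1,4) (1,5) (2,4) (2,5)] -> total=7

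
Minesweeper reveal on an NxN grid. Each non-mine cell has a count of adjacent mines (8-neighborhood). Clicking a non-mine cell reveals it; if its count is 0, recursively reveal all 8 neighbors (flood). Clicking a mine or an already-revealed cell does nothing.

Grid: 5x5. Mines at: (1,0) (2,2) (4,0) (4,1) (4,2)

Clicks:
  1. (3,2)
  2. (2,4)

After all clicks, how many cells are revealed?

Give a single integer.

Click 1 (3,2) count=3: revealed 1 new [(3,2)] -> total=1
Click 2 (2,4) count=0: revealed 14 new [(0,1) (0,2) (0,3) (0,4) (1,1) (1,2) (1,3) (1,4) (2,3) (2,4) (3,3) (3,4) (4,3) (4,4)] -> total=15

Answer: 15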